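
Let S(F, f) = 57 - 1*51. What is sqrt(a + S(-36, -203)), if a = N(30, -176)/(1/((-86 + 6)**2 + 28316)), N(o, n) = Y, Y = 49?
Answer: 3*sqrt(189010) ≈ 1304.3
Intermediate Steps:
N(o, n) = 49
S(F, f) = 6 (S(F, f) = 57 - 51 = 6)
a = 1701084 (a = 49/(1/((-86 + 6)**2 + 28316)) = 49/(1/((-80)**2 + 28316)) = 49/(1/(6400 + 28316)) = 49/(1/34716) = 49*34716 = 1701084)
sqrt(a + S(-36, -203)) = sqrt(1701084 + 6) = sqrt(1701090) = 3*sqrt(189010)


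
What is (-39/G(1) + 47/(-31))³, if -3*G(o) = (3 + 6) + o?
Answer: 31464710893/29791000 ≈ 1056.2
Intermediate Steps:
G(o) = -3 - o/3 (G(o) = -((3 + 6) + o)/3 = -(9 + o)/3 = -3 - o/3)
(-39/G(1) + 47/(-31))³ = (-39/(-3 - ⅓*1) + 47/(-31))³ = (-39/(-3 - ⅓) + 47*(-1/31))³ = (-39/(-10/3) - 47/31)³ = (-39*(-3/10) - 47/31)³ = (117/10 - 47/31)³ = (3157/310)³ = 31464710893/29791000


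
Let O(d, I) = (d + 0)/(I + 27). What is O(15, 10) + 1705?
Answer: 63100/37 ≈ 1705.4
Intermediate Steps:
O(d, I) = d/(27 + I)
O(15, 10) + 1705 = 15/(27 + 10) + 1705 = 15/37 + 1705 = 63100/37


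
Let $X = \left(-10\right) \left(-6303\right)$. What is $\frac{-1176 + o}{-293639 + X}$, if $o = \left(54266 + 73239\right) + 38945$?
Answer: $- \frac{165274}{230609} \approx -0.71669$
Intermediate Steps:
$X = 63030$
$o = 166450$ ($o = 127505 + 38945 = 166450$)
$\frac{-1176 + o}{-293639 + X} = \frac{-1176 + 166450}{-293639 + 63030} = \frac{165274}{-230609} = 165274 \left(- \frac{1}{230609}\right) = - \frac{165274}{230609}$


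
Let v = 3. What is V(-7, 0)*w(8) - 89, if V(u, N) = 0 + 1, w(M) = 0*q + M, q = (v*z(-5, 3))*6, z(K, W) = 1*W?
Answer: -81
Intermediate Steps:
z(K, W) = W
q = 54 (q = (3*3)*6 = 9*6 = 54)
w(M) = M (w(M) = 0*54 + M = 0 + M = M)
V(u, N) = 1
V(-7, 0)*w(8) - 89 = 1*8 - 89 = 8 - 89 = -81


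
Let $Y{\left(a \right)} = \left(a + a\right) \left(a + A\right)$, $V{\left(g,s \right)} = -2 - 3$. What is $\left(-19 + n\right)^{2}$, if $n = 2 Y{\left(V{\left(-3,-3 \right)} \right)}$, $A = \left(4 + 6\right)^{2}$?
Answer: $3682561$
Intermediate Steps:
$V{\left(g,s \right)} = -5$
$A = 100$ ($A = 10^{2} = 100$)
$Y{\left(a \right)} = 2 a \left(100 + a\right)$ ($Y{\left(a \right)} = \left(a + a\right) \left(a + 100\right) = 2 a \left(100 + a\right)$)
$n = -1900$ ($n = 2 \cdot 2 \left(-5\right) \left(100 - 5\right) = 2 \cdot 2 \left(-5\right) 95 = 2 \left(-950\right) = -1900$)
$\left(-19 + n\right)^{2} = \left(-19 - 1900\right)^{2} = \left(-1919\right)^{2} = 3682561$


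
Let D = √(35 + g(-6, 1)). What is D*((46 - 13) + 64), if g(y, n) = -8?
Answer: 291*√3 ≈ 504.03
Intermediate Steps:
D = 3*√3 (D = √(35 - 8) = √27 = 3*√3 ≈ 5.1962)
D*((46 - 13) + 64) = (3*√3)*((46 - 13) + 64) = (3*√3)*(33 + 64) = (3*√3)*97 = 291*√3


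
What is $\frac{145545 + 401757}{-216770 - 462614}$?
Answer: $- \frac{273651}{339692} \approx -0.80559$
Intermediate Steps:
$\frac{145545 + 401757}{-216770 - 462614} = \frac{547302}{-679384} = 547302 \left(- \frac{1}{679384}\right) = - \frac{273651}{339692}$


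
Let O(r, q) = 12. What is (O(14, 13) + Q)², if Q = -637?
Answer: 390625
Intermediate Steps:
(O(14, 13) + Q)² = (12 - 637)² = (-625)² = 390625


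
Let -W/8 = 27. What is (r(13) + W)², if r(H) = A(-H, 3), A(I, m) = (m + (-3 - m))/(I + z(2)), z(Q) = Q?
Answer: 5631129/121 ≈ 46538.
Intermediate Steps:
W = -216 (W = -8*27 = -216)
A(I, m) = -3/(2 + I) (A(I, m) = (m + (-3 - m))/(I + 2) = -3/(2 + I))
r(H) = -3/(2 - H)
(r(13) + W)² = (3/(-2 + 13) - 216)² = (3/11 - 216)² = (-2373/11)² = 5631129/121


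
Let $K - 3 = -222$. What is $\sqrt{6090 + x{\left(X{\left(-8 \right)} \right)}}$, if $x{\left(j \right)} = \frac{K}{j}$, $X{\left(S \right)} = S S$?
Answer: $\frac{\sqrt{389541}}{8} \approx 78.016$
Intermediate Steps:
$X{\left(S \right)} = S^{2}$
$K = -219$ ($K = 3 - 222 = -219$)
$x{\left(j \right)} = - \frac{219}{j}$
$\sqrt{6090 + x{\left(X{\left(-8 \right)} \right)}} = \sqrt{6090 - \frac{219}{\left(-8\right)^{2}}} = \sqrt{6090 - \frac{219}{64}} = \sqrt{\frac{389541}{64}} = \frac{\sqrt{389541}}{8}$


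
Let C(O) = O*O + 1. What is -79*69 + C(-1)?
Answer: -5449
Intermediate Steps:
C(O) = 1 + O**2 (C(O) = O**2 + 1 = 1 + O**2)
-79*69 + C(-1) = -79*69 + (1 + (-1)**2) = -5451 + (1 + 1) = -5451 + 2 = -5449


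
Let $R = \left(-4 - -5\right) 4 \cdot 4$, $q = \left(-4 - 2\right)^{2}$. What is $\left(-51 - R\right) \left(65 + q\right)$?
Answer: $-6767$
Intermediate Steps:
$q = 36$ ($q = \left(-6\right)^{2} = 36$)
$R = 16$ ($R = \left(-4 + 5\right) 4 \cdot 4 = 1 \cdot 4 \cdot 4 = 4 \cdot 4 = 16$)
$\left(-51 - R\right) \left(65 + q\right) = \left(-51 - 16\right) \left(65 + 36\right) = \left(-51 - 16\right) 101 = \left(-67\right) 101 = -6767$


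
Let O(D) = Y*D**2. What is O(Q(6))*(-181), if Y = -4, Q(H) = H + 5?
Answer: 87604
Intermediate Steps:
Q(H) = 5 + H
O(D) = -4*D**2
O(Q(6))*(-181) = -4*(5 + 6)**2*(-181) = -4*11**2*(-181) = -4*121*(-181) = -484*(-181) = 87604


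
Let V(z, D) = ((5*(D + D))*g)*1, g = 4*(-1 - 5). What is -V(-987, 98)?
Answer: 23520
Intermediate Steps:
g = -24 (g = 4*(-6) = -24)
V(z, D) = -240*D (V(z, D) = ((5*(D + D))*(-24))*1 = ((5*(2*D))*(-24))*1 = ((10*D)*(-24))*1 = -240*D*1 = -240*D)
-V(-987, 98) = -(-240)*98 = -1*(-23520) = 23520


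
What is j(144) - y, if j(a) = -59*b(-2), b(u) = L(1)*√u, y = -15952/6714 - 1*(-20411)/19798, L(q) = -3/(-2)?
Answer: 89389121/66461886 - 177*I*√2/2 ≈ 1.345 - 125.16*I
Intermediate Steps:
L(q) = 3/2 (L(q) = -3*(-½) = 3/2)
y = -89389121/66461886 (y = -15952*1/6714 + 20411*(1/19798) = -7976/3357 + 20411/19798 = -89389121/66461886 ≈ -1.3450)
b(u) = 3*√u/2
j(a) = -177*I*√2/2 (j(a) = -177*√(-2)/2 = -177*I*√2/2)
j(144) - y = -177*I*√2/2 - 1*(-89389121/66461886) = -177*I*√2/2 + 89389121/66461886 = 89389121/66461886 - 177*I*√2/2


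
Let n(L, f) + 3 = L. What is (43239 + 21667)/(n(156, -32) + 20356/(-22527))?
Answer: 1462137462/3426275 ≈ 426.74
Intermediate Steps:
n(L, f) = -3 + L
(43239 + 21667)/(n(156, -32) + 20356/(-22527)) = (43239 + 21667)/((-3 + 156) + 20356/(-22527)) = 64906/(153 + 20356*(-1/22527)) = 64906/(153 - 20356/22527) = 64906/(3426275/22527) = 64906*(22527/3426275) = 1462137462/3426275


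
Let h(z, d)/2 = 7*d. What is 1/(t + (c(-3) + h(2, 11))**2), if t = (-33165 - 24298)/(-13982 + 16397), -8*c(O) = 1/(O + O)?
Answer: 264960/6279187123 ≈ 4.2197e-5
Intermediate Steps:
h(z, d) = 14*d (h(z, d) = 2*(7*d) = 14*d)
c(O) = -1/(16*O) (c(O) = -1/(8*(O + O)) = -1/(2*O)/8 = -1/(16*O))
t = -8209/345 (t = -57463/2415 = -57463*1/2415 = -8209/345 ≈ -23.794)
1/(t + (c(-3) + h(2, 11))**2) = 1/(-8209/345 + (-1/16/(-3) + 14*11)**2) = 1/(-8209/345 + (-1/16*(-1/3) + 154)**2) = 1/(-8209/345 + (1/48 + 154)**2) = 1/(-8209/345 + (7393/48)**2) = 1/(-8209/345 + 54656449/2304) = 1/(6279187123/264960) = 264960/6279187123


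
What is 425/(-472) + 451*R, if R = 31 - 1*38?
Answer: -1490529/472 ≈ -3157.9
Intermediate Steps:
R = -7 (R = 31 - 38 = -7)
425/(-472) + 451*R = 425/(-472) + 451*(-7) = 425*(-1/472) - 3157 = -425/472 - 3157 = -1490529/472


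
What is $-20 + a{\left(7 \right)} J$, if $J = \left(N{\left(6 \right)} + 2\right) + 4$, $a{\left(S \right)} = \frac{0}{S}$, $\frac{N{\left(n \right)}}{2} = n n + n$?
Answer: $-20$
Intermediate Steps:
$N{\left(n \right)} = 2 n + 2 n^{2}$ ($N{\left(n \right)} = 2 \left(n n + n\right) = 2 \left(n^{2} + n\right) = 2 \left(n + n^{2}\right) = 2 n + 2 n^{2}$)
$a{\left(S \right)} = 0$
$J = 90$ ($J = \left(2 \cdot 6 \left(1 + 6\right) + 2\right) + 4 = \left(2 \cdot 6 \cdot 7 + 2\right) + 4 = \left(84 + 2\right) + 4 = 86 + 4 = 90$)
$-20 + a{\left(7 \right)} J = -20 + 0 \cdot 90 = -20 + 0 = -20$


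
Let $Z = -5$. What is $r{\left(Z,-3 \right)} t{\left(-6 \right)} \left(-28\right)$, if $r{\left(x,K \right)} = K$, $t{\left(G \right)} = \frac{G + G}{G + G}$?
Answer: $84$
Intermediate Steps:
$t{\left(G \right)} = 1$ ($t{\left(G \right)} = \frac{2 G}{2 G} = 2 G \frac{1}{2 G} = 1$)
$r{\left(Z,-3 \right)} t{\left(-6 \right)} \left(-28\right) = \left(-3\right) 1 \left(-28\right) = \left(-3\right) \left(-28\right) = 84$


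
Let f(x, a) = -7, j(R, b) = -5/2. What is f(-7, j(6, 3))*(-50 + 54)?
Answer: -28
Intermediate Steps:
j(R, b) = -5/2 (j(R, b) = -5*1/2 = -5/2)
f(-7, j(6, 3))*(-50 + 54) = -7*(-50 + 54) = -7*4 = -28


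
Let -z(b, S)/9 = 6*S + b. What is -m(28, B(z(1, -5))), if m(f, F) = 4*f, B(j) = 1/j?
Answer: -112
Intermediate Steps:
z(b, S) = -54*S - 9*b (z(b, S) = -9*(6*S + b) = -9*(b + 6*S) = -54*S - 9*b)
-m(28, B(z(1, -5))) = -4*28 = -1*112 = -112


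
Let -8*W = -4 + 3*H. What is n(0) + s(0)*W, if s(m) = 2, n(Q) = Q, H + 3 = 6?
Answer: -5/4 ≈ -1.2500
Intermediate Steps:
H = 3 (H = -3 + 6 = 3)
W = -5/8 (W = -(-4 + 3*3)/8 = -(-4 + 9)/8 = -⅛*5 = -5/8 ≈ -0.62500)
n(0) + s(0)*W = 0 + 2*(-5/8) = 0 - 5/4 = -5/4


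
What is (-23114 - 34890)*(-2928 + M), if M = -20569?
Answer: 1362919988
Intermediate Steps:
(-23114 - 34890)*(-2928 + M) = (-23114 - 34890)*(-2928 - 20569) = -58004*(-23497) = 1362919988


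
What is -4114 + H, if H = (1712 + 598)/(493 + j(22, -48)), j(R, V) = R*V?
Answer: -2318492/563 ≈ -4118.1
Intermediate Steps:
H = -2310/563 (H = (1712 + 598)/(493 + 22*(-48)) = 2310/(493 - 1056) = 2310/(-563) = 2310*(-1/563) = -2310/563 ≈ -4.1030)
-4114 + H = -4114 - 2310/563 = -2318492/563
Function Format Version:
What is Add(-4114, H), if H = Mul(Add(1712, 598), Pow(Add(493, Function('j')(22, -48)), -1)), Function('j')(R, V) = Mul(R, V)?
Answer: Rational(-2318492, 563) ≈ -4118.1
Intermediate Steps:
H = Rational(-2310, 563) (H = Mul(Add(1712, 598), Pow(Add(493, Mul(22, -48)), -1)) = Mul(2310, Pow(Add(493, -1056), -1)) = Mul(2310, Pow(-563, -1)) = Mul(2310, Rational(-1, 563)) = Rational(-2310, 563) ≈ -4.1030)
Add(-4114, H) = Add(-4114, Rational(-2310, 563)) = Rational(-2318492, 563)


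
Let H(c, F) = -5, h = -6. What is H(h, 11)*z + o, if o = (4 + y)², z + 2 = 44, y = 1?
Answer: -185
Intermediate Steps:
z = 42 (z = -2 + 44 = 42)
o = 25 (o = (4 + 1)² = 5² = 25)
H(h, 11)*z + o = -5*42 + 25 = -210 + 25 = -185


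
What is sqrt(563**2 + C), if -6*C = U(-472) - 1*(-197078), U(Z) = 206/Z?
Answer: sqrt(15824500094)/236 ≈ 533.03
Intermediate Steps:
C = -15503435/472 (C = -(206/(-472) - 1*(-197078))/6 = -(206*(-1/472) + 197078)/6 = -(-103/236 + 197078)/6 = -1/6*46510305/236 = -15503435/472 ≈ -32846.)
sqrt(563**2 + C) = sqrt(563**2 - 15503435/472) = sqrt(316969 - 15503435/472) = sqrt(134105933/472) = sqrt(15824500094)/236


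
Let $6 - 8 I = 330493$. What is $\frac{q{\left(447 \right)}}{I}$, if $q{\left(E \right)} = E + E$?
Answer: $- \frac{7152}{330487} \approx -0.021641$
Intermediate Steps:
$I = - \frac{330487}{8}$ ($I = \frac{3}{4} - \frac{330493}{8} = - \frac{330487}{8} \approx -41311.0$)
$q{\left(E \right)} = 2 E$
$\frac{q{\left(447 \right)}}{I} = \frac{2 \cdot 447}{- \frac{330487}{8}} = 894 \left(- \frac{8}{330487}\right) = - \frac{7152}{330487}$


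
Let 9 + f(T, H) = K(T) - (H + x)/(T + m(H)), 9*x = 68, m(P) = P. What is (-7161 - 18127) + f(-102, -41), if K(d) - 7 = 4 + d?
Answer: -32674657/1287 ≈ -25388.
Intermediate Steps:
x = 68/9 (x = (⅑)*68 = 68/9 ≈ 7.5556)
K(d) = 11 + d (K(d) = 7 + (4 + d) = 11 + d)
f(T, H) = 2 + T - (68/9 + H)/(H + T) (f(T, H) = -9 + ((11 + T) - (H + 68/9)/(T + H)) = -9 + ((11 + T) - (68/9 + H)/(H + T)) = -9 + (11 + T - (68/9 + H)/(H + T)) = 2 + T - (68/9 + H)/(H + T))
(-7161 - 18127) + f(-102, -41) = (-7161 - 18127) + (-68/9 - 41 + (-102)² + 2*(-102) - 41*(-102))/(-41 - 102) = -25288 + (-68/9 - 41 + 10404 - 204 + 4182)/(-143) = -25288 - 1/143*129001/9 = -25288 - 129001/1287 = -32674657/1287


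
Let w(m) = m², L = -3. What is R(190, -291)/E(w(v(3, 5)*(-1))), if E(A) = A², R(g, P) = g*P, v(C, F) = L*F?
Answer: -3686/3375 ≈ -1.0921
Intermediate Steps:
v(C, F) = -3*F
R(g, P) = P*g
R(190, -291)/E(w(v(3, 5)*(-1))) = (-291*190)/(((-3*5*(-1))²)²) = -55290/(((-15*(-1))²)²) = -55290/((15²)²) = -55290/(225²) = -55290/50625 = -55290*1/50625 = -3686/3375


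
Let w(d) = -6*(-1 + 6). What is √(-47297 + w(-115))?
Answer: I*√47327 ≈ 217.55*I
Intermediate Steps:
w(d) = -30 (w(d) = -6*5 = -30)
√(-47297 + w(-115)) = √(-47297 - 30) = √(-47327) = I*√47327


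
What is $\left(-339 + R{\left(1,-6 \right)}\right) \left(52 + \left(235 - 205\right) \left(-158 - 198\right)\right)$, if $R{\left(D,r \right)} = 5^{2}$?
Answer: $3337192$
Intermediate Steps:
$R{\left(D,r \right)} = 25$
$\left(-339 + R{\left(1,-6 \right)}\right) \left(52 + \left(235 - 205\right) \left(-158 - 198\right)\right) = \left(-339 + 25\right) \left(52 + \left(235 - 205\right) \left(-158 - 198\right)\right) = - 314 \left(52 + 30 \left(-356\right)\right) = - 314 \left(52 - 10680\right) = \left(-314\right) \left(-10628\right) = 3337192$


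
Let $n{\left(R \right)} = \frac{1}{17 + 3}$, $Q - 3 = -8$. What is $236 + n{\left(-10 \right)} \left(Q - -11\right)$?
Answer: $\frac{2363}{10} \approx 236.3$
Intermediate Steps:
$Q = -5$ ($Q = 3 - 8 = -5$)
$n{\left(R \right)} = \frac{1}{20}$
$236 + n{\left(-10 \right)} \left(Q - -11\right) = 236 + \frac{-5 - -11}{20} = 236 + \frac{-5 + 11}{20} = 236 + \frac{1}{20} \cdot 6 = 236 + \frac{3}{10} = \frac{2363}{10}$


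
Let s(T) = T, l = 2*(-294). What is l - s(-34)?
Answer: -554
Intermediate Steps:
l = -588
l - s(-34) = -588 - 1*(-34) = -588 + 34 = -554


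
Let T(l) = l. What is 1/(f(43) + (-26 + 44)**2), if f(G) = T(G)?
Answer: 1/367 ≈ 0.0027248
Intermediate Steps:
f(G) = G
1/(f(43) + (-26 + 44)**2) = 1/(43 + (-26 + 44)**2) = 1/(43 + 18**2) = 1/(43 + 324) = 1/367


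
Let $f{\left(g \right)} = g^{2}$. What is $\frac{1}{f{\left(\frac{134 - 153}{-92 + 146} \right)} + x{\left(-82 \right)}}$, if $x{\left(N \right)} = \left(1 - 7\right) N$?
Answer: $\frac{2916}{1435033} \approx 0.002032$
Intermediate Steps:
$x{\left(N \right)} = - 6 N$
$\frac{1}{f{\left(\frac{134 - 153}{-92 + 146} \right)} + x{\left(-82 \right)}} = \frac{1}{\left(\frac{134 - 153}{-92 + 146}\right)^{2} - -492} = \frac{1}{\left(- \frac{19}{54}\right)^{2} + 492} = \frac{1}{\frac{361}{2916} + 492} = \frac{1}{\frac{1435033}{2916}} = \frac{2916}{1435033}$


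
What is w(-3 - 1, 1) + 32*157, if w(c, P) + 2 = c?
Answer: 5018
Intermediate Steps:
w(c, P) = -2 + c
w(-3 - 1, 1) + 32*157 = (-2 + (-3 - 1)) + 32*157 = (-2 - 4) + 5024 = -6 + 5024 = 5018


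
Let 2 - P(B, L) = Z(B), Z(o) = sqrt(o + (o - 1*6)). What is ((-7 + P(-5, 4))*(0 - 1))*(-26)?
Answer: -130 - 104*I ≈ -130.0 - 104.0*I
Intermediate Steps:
Z(o) = sqrt(-6 + 2*o) (Z(o) = sqrt(o + (o - 6)) = sqrt(o + (-6 + o)) = sqrt(-6 + 2*o))
P(B, L) = 2 - sqrt(-6 + 2*B)
((-7 + P(-5, 4))*(0 - 1))*(-26) = ((-7 + (2 - sqrt(-6 + 2*(-5))))*(0 - 1))*(-26) = ((-7 + (2 - sqrt(-6 - 10)))*(-1))*(-26) = ((-7 + (2 - sqrt(-16)))*(-1))*(-26) = ((-7 + (2 - 4*I))*(-1))*(-26) = ((-5 - 4*I)*(-1))*(-26) = (5 + 4*I)*(-26) = -130 - 104*I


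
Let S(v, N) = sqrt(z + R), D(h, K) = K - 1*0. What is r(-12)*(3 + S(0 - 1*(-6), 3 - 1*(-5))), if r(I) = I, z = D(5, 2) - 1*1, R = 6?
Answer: -36 - 12*sqrt(7) ≈ -67.749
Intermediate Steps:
D(h, K) = K (D(h, K) = K + 0 = K)
z = 1 (z = 2 - 1*1 = 2 - 1 = 1)
S(v, N) = sqrt(7) (S(v, N) = sqrt(1 + 6) = sqrt(7))
r(-12)*(3 + S(0 - 1*(-6), 3 - 1*(-5))) = -12*(3 + sqrt(7)) = -36 - 12*sqrt(7)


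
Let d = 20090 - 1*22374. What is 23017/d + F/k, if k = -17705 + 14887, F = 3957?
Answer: -36949847/3218156 ≈ -11.482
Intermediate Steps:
k = -2818
d = -2284 (d = 20090 - 22374 = -2284)
23017/d + F/k = 23017/(-2284) + 3957/(-2818) = 23017*(-1/2284) + 3957*(-1/2818) = -23017/2284 - 3957/2818 = -36949847/3218156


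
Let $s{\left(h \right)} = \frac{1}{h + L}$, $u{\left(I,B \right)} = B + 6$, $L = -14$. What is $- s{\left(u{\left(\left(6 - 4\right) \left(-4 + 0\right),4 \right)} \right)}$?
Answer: $\frac{1}{4} \approx 0.25$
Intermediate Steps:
$u{\left(I,B \right)} = 6 + B$
$s{\left(h \right)} = \frac{1}{-14 + h}$ ($s{\left(h \right)} = \frac{1}{h - 14} = \frac{1}{-14 + h}$)
$- s{\left(u{\left(\left(6 - 4\right) \left(-4 + 0\right),4 \right)} \right)} = - \frac{1}{-14 + \left(6 + 4\right)} = - \frac{1}{-14 + 10} = - \frac{1}{-4} = \left(-1\right) \left(- \frac{1}{4}\right) = \frac{1}{4}$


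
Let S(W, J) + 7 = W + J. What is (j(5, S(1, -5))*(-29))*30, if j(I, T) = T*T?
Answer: -105270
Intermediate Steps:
S(W, J) = -7 + J + W (S(W, J) = -7 + (W + J) = -7 + (J + W) = -7 + J + W)
j(I, T) = T**2
(j(5, S(1, -5))*(-29))*30 = ((-7 - 5 + 1)**2*(-29))*30 = ((-11)**2*(-29))*30 = (121*(-29))*30 = -3509*30 = -105270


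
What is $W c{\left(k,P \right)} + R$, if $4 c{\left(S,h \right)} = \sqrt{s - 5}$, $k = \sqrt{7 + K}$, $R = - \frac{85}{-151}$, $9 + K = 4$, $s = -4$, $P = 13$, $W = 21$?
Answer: $\frac{85}{151} + \frac{63 i}{4} \approx 0.56291 + 15.75 i$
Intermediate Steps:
$K = -5$ ($K = -9 + 4 = -5$)
$R = \frac{85}{151}$ ($R = \left(-85\right) \left(- \frac{1}{151}\right) = \frac{85}{151} \approx 0.56291$)
$k = \sqrt{2}$ ($k = \sqrt{7 - 5} = \sqrt{2} \approx 1.4142$)
$c{\left(S,h \right)} = \frac{3 i}{4}$ ($c{\left(S,h \right)} = \frac{\sqrt{-4 - 5}}{4} = \frac{\sqrt{-9}}{4} = \frac{3 i}{4}$)
$W c{\left(k,P \right)} + R = 21 \frac{3 i}{4} + \frac{85}{151} = \frac{63 i}{4} + \frac{85}{151} = \frac{85}{151} + \frac{63 i}{4}$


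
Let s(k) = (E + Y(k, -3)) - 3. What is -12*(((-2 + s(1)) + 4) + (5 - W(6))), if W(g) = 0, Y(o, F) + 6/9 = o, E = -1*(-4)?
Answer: -100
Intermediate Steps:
E = 4
Y(o, F) = -⅔ + o
s(k) = ⅓ + k (s(k) = (4 + (-⅔ + k)) - 3 = (10/3 + k) - 3 = ⅓ + k)
-12*(((-2 + s(1)) + 4) + (5 - W(6))) = -12*(((-2 + (⅓ + 1)) + 4) + (5 - 1*0)) = -12*(((-2 + 4/3) + 4) + (5 + 0)) = -12*((-⅔ + 4) + 5) = -12*(10/3 + 5) = -12*25/3 = -100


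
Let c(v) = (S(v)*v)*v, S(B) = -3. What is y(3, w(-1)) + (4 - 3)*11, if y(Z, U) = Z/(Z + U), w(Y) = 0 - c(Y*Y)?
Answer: 23/2 ≈ 11.500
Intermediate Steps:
c(v) = -3*v² (c(v) = (-3*v)*v = -3*v²)
w(Y) = 3*Y⁴ (w(Y) = 0 - (-3)*(Y*Y)² = 0 - (-3)*(Y²)² = 0 - (-3)*Y⁴ = 0 + 3*Y⁴ = 3*Y⁴)
y(Z, U) = Z/(U + Z)
y(3, w(-1)) + (4 - 3)*11 = 3/(3*(-1)⁴ + 3) + (4 - 3)*11 = 3/(3*1 + 3) + 1*11 = 3/(3 + 3) + 11 = 3/6 + 11 = 3*(⅙) + 11 = ½ + 11 = 23/2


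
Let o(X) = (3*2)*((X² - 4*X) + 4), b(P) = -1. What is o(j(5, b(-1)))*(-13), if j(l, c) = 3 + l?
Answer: -2808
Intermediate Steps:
o(X) = 24 - 24*X + 6*X² (o(X) = 6*(4 + X² - 4*X) = 24 - 24*X + 6*X²)
o(j(5, b(-1)))*(-13) = (24 - 24*(3 + 5) + 6*(3 + 5)²)*(-13) = (24 - 24*8 + 6*8²)*(-13) = (24 - 192 + 6*64)*(-13) = (24 - 192 + 384)*(-13) = 216*(-13) = -2808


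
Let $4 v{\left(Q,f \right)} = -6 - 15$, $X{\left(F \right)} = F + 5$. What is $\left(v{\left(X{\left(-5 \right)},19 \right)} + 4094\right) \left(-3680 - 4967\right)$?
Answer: $- \frac{141421685}{4} \approx -3.5355 \cdot 10^{7}$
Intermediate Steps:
$X{\left(F \right)} = 5 + F$
$v{\left(Q,f \right)} = - \frac{21}{4}$ ($v{\left(Q,f \right)} = \frac{-6 - 15}{4} = \frac{1}{4} \left(-21\right) = - \frac{21}{4}$)
$\left(v{\left(X{\left(-5 \right)},19 \right)} + 4094\right) \left(-3680 - 4967\right) = \left(- \frac{21}{4} + 4094\right) \left(-3680 - 4967\right) = \frac{16355}{4} \left(-8647\right) = - \frac{141421685}{4}$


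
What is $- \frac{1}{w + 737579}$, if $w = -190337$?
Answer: $- \frac{1}{547242} \approx -1.8273 \cdot 10^{-6}$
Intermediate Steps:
$- \frac{1}{w + 737579} = - \frac{1}{-190337 + 737579} = - \frac{1}{547242}$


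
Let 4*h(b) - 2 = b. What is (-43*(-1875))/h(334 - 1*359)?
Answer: -322500/23 ≈ -14022.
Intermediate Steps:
h(b) = ½ + b/4
(-43*(-1875))/h(334 - 1*359) = (-43*(-1875))/(½ + (334 - 1*359)/4) = 80625/(½ + (334 - 359)/4) = 80625/(½ + (¼)*(-25)) = 80625/(½ - 25/4) = 80625/(-23/4) = 80625*(-4/23) = -322500/23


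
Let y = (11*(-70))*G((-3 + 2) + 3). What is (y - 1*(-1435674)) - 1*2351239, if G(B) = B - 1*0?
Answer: -917105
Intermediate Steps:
G(B) = B (G(B) = B + 0 = B)
y = -1540 (y = (11*(-70))*((-3 + 2) + 3) = -770*(-1 + 3) = -770*2 = -1540)
(y - 1*(-1435674)) - 1*2351239 = (-1540 - 1*(-1435674)) - 1*2351239 = (-1540 + 1435674) - 2351239 = 1434134 - 2351239 = -917105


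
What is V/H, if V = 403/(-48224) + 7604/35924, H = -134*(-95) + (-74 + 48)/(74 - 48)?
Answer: 88054481/5512926641376 ≈ 1.5972e-5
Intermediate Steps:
H = 12729 (H = 12730 - 26/26 = 12730 - 26*1/26 = 12730 - 1 = 12729)
V = 88054481/433099744 (V = 403*(-1/48224) + 7604*(1/35924) = -403/48224 + 1901/8981 = 88054481/433099744 ≈ 0.20331)
V/H = (88054481/433099744)/12729 = (88054481/433099744)*(1/12729) = 88054481/5512926641376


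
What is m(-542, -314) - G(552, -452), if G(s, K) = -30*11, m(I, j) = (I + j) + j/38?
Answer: -10151/19 ≈ -534.26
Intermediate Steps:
m(I, j) = I + 39*j/38 (m(I, j) = (I + j) + j*(1/38) = (I + j) + j/38 = I + 39*j/38)
G(s, K) = -330
m(-542, -314) - G(552, -452) = (-542 + (39/38)*(-314)) - 1*(-330) = (-542 - 6123/19) + 330 = -16421/19 + 330 = -10151/19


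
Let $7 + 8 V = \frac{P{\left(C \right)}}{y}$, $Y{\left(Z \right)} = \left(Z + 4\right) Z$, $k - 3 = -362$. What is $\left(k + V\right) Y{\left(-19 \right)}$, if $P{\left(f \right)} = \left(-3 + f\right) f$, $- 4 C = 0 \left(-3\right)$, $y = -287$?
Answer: $- \frac{820515}{8} \approx -1.0256 \cdot 10^{5}$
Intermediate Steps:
$k = -359$ ($k = 3 - 362 = -359$)
$Y{\left(Z \right)} = Z \left(4 + Z\right)$ ($Y{\left(Z \right)} = \left(4 + Z\right) Z = Z \left(4 + Z\right)$)
$C = 0$ ($C = - \frac{0 \left(-3\right)}{4} = \left(- \frac{1}{4}\right) 0 = 0$)
$P{\left(f \right)} = f \left(-3 + f\right)$
$V = - \frac{7}{8}$ ($V = - \frac{7}{8} + \frac{0 \left(-3 + 0\right) \frac{1}{-287}}{8} = - \frac{7}{8} + \frac{0 \left(-3\right) \left(- \frac{1}{287}\right)}{8} = - \frac{7}{8} + \frac{0 \left(- \frac{1}{287}\right)}{8} = - \frac{7}{8} + \frac{1}{8} \cdot 0 = - \frac{7}{8} + 0 = - \frac{7}{8} \approx -0.875$)
$\left(k + V\right) Y{\left(-19 \right)} = \left(-359 - \frac{7}{8}\right) \left(- 19 \left(4 - 19\right)\right) = - \frac{2879 \left(\left(-19\right) \left(-15\right)\right)}{8} = \left(- \frac{2879}{8}\right) 285 = - \frac{820515}{8}$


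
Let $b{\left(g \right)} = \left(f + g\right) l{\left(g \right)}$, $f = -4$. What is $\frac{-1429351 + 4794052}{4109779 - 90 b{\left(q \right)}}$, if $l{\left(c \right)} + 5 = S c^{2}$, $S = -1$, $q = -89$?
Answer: $- \frac{3364701}{62230841} \approx -0.054068$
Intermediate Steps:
$l{\left(c \right)} = -5 - c^{2}$
$b{\left(g \right)} = \left(-5 - g^{2}\right) \left(-4 + g\right)$ ($b{\left(g \right)} = \left(-4 + g\right) \left(-5 - g^{2}\right) = \left(-5 - g^{2}\right) \left(-4 + g\right)$)
$\frac{-1429351 + 4794052}{4109779 - 90 b{\left(q \right)}} = \frac{-1429351 + 4794052}{4109779 - 90 \left(- \left(-4 - 89\right) \left(5 + \left(-89\right)^{2}\right)\right)} = \frac{3364701}{4109779 - 90 \left(\left(-1\right) \left(-93\right) \left(5 + 7921\right)\right)} = \frac{3364701}{4109779 - 90 \left(\left(-1\right) \left(-93\right) 7926\right)} = \frac{3364701}{4109779 - 66340620} = \frac{3364701}{-62230841} = 3364701 \left(- \frac{1}{62230841}\right) = - \frac{3364701}{62230841}$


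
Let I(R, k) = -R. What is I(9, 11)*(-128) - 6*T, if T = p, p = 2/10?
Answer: 5754/5 ≈ 1150.8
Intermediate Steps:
p = ⅕ (p = 2*(⅒) = ⅕ ≈ 0.20000)
T = ⅕ ≈ 0.20000
I(9, 11)*(-128) - 6*T = -1*9*(-128) - 6*⅕ = -9*(-128) - 6/5 = 1152 - 6/5 = 5754/5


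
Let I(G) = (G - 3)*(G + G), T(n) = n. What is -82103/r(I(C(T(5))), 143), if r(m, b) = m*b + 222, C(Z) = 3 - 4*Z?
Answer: -82103/97462 ≈ -0.84241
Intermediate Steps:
I(G) = 2*G*(-3 + G) (I(G) = (-3 + G)*(2*G) = 2*G*(-3 + G))
r(m, b) = 222 + b*m (r(m, b) = b*m + 222 = 222 + b*m)
-82103/r(I(C(T(5))), 143) = -82103/(222 + 143*(2*(3 - 4*5)*(-3 + (3 - 4*5)))) = -82103/(222 + 143*(2*(3 - 20)*(-3 + (3 - 20)))) = -82103/(222 + 143*(2*(-17)*(-3 - 17))) = -82103/(222 + 143*(2*(-17)*(-20))) = -82103/(222 + 143*680) = -82103/(222 + 97240) = -82103/97462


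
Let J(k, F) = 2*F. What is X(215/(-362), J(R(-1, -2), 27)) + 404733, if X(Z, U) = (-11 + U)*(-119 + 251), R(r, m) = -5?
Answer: 410409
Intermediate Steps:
X(Z, U) = -1452 + 132*U (X(Z, U) = (-11 + U)*132 = -1452 + 132*U)
X(215/(-362), J(R(-1, -2), 27)) + 404733 = (-1452 + 132*(2*27)) + 404733 = (-1452 + 132*54) + 404733 = (-1452 + 7128) + 404733 = 5676 + 404733 = 410409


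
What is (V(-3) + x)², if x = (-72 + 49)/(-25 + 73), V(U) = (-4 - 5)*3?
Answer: 1739761/2304 ≈ 755.10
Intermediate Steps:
V(U) = -27 (V(U) = -9*3 = -27)
x = -23/48 ≈ -0.47917
(V(-3) + x)² = (-27 - 23/48)² = (-1319/48)² = 1739761/2304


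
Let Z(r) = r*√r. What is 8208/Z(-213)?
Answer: 912*I*√213/5041 ≈ 2.6404*I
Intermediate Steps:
Z(r) = r^(3/2)
8208/Z(-213) = 8208/((-213)^(3/2)) = 8208/((-213*I*√213)) = 8208*(I*√213/45369) = 912*I*√213/5041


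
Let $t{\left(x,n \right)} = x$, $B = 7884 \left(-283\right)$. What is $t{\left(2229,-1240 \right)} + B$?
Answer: $-2228943$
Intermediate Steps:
$B = -2231172$
$t{\left(2229,-1240 \right)} + B = 2229 - 2231172 = -2228943$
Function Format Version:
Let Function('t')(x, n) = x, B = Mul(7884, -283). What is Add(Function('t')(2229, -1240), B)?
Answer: -2228943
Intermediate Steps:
B = -2231172
Add(Function('t')(2229, -1240), B) = Add(2229, -2231172) = -2228943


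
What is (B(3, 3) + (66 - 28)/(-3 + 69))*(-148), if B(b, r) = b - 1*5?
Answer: 6956/33 ≈ 210.79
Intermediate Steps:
B(b, r) = -5 + b (B(b, r) = b - 5 = -5 + b)
(B(3, 3) + (66 - 28)/(-3 + 69))*(-148) = ((-5 + 3) + (66 - 28)/(-3 + 69))*(-148) = (-2 + 38/66)*(-148) = (-2 + 38*(1/66))*(-148) = (-2 + 19/33)*(-148) = -47/33*(-148) = 6956/33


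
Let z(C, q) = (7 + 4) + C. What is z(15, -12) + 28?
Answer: 54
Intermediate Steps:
z(C, q) = 11 + C
z(15, -12) + 28 = (11 + 15) + 28 = 26 + 28 = 54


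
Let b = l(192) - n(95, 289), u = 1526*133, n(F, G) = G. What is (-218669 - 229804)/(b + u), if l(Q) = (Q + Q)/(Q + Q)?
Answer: -448473/202670 ≈ -2.2128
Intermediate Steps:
u = 202958
l(Q) = 1 (l(Q) = (2*Q)/((2*Q)) = (2*Q)*(1/(2*Q)) = 1)
b = -288 (b = 1 - 1*289 = 1 - 289 = -288)
(-218669 - 229804)/(b + u) = (-218669 - 229804)/(-288 + 202958) = -448473/202670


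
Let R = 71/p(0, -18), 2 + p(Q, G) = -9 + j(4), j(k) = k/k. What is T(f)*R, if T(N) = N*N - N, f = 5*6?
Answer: -6177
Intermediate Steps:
j(k) = 1
f = 30
p(Q, G) = -10 (p(Q, G) = -2 + (-9 + 1) = -2 - 8 = -10)
R = -71/10 (R = 71/(-10) = 71*(-⅒) = -71/10 ≈ -7.1000)
T(N) = N² - N
T(f)*R = (30*(-1 + 30))*(-71/10) = (30*29)*(-71/10) = 870*(-71/10) = -6177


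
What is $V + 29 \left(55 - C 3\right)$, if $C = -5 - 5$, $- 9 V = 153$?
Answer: $2448$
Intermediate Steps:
$V = -17$ ($V = \left(- \frac{1}{9}\right) 153 = -17$)
$C = -10$
$V + 29 \left(55 - C 3\right) = -17 + 29 \left(55 - \left(-10\right) 3\right) = -17 + 29 \left(55 - -30\right) = -17 + 29 \left(55 + 30\right) = -17 + 29 \cdot 85 = -17 + 2465 = 2448$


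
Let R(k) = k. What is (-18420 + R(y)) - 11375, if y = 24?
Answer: -29771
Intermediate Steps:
(-18420 + R(y)) - 11375 = (-18420 + 24) - 11375 = -18396 - 11375 = -29771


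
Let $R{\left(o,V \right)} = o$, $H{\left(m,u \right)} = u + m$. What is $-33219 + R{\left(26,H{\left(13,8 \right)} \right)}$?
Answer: $-33193$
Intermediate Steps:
$H{\left(m,u \right)} = m + u$
$-33219 + R{\left(26,H{\left(13,8 \right)} \right)} = -33219 + 26 = -33193$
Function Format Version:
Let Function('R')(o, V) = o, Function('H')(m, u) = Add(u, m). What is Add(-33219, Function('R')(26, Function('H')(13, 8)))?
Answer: -33193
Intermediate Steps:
Function('H')(m, u) = Add(m, u)
Add(-33219, Function('R')(26, Function('H')(13, 8))) = Add(-33219, 26) = -33193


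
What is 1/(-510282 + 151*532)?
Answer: -1/429950 ≈ -2.3259e-6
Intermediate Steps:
1/(-510282 + 151*532) = 1/(-510282 + 80332) = 1/(-429950) = -1/429950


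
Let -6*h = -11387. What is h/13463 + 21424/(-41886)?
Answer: -16072205/43377786 ≈ -0.37052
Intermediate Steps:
h = 11387/6 (h = -⅙*(-11387) = 11387/6 ≈ 1897.8)
h/13463 + 21424/(-41886) = (11387/6)/13463 + 21424/(-41886) = (11387/6)*(1/13463) + 21424*(-1/41886) = 11387/80778 - 824/1611 = -16072205/43377786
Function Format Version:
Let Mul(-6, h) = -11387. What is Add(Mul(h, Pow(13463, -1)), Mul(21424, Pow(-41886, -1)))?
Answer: Rational(-16072205, 43377786) ≈ -0.37052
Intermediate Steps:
h = Rational(11387, 6) (h = Mul(Rational(-1, 6), -11387) = Rational(11387, 6) ≈ 1897.8)
Add(Mul(h, Pow(13463, -1)), Mul(21424, Pow(-41886, -1))) = Add(Mul(Rational(11387, 6), Pow(13463, -1)), Mul(21424, Pow(-41886, -1))) = Add(Mul(Rational(11387, 6), Rational(1, 13463)), Mul(21424, Rational(-1, 41886))) = Add(Rational(11387, 80778), Rational(-824, 1611)) = Rational(-16072205, 43377786)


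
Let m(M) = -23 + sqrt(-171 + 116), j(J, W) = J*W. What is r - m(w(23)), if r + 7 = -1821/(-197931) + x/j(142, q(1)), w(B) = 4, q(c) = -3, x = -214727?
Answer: 14617001093/28106202 - I*sqrt(55) ≈ 520.06 - 7.4162*I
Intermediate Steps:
m(M) = -23 + I*sqrt(55) (m(M) = -23 + sqrt(-55) = -23 + I*sqrt(55))
r = 13970558447/28106202 (r = -7 + (-1821/(-197931) - 214727/(142*(-3))) = -7 + (-1821*(-1/197931) - 214727/(-426)) = -7 + (607/65977 - 214727*(-1/426)) = -7 + (607/65977 + 214727/426) = -7 + 14167301861/28106202 = 13970558447/28106202 ≈ 497.06)
r - m(w(23)) = 13970558447/28106202 - (-23 + I*sqrt(55)) = 13970558447/28106202 + (23 - I*sqrt(55)) = 14617001093/28106202 - I*sqrt(55)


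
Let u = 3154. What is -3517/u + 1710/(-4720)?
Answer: -1099679/744344 ≈ -1.4774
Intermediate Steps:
-3517/u + 1710/(-4720) = -3517/3154 + 1710/(-4720) = -3517*1/3154 + 1710*(-1/4720) = -3517/3154 - 171/472 = -1099679/744344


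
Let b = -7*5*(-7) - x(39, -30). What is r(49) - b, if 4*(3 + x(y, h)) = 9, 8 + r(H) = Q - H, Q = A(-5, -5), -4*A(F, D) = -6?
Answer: -1205/4 ≈ -301.25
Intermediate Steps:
A(F, D) = 3/2 (A(F, D) = -¼*(-6) = 3/2)
Q = 3/2 ≈ 1.5000
r(H) = -13/2 - H (r(H) = -8 + (3/2 - H) = -13/2 - H)
x(y, h) = -¾ (x(y, h) = -3 + (¼)*9 = -3 + 9/4 = -¾)
b = 983/4 (b = -7*5*(-7) - 1*(-¾) = -35*(-7) + ¾ = 245 + ¾ = 983/4 ≈ 245.75)
r(49) - b = (-13/2 - 1*49) - 1*983/4 = (-13/2 - 49) - 983/4 = -111/2 - 983/4 = -1205/4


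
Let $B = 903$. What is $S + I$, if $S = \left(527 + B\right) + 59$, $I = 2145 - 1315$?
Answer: $2319$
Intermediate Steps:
$I = 830$
$S = 1489$ ($S = \left(527 + 903\right) + 59 = 1430 + 59 = 1489$)
$S + I = 1489 + 830 = 2319$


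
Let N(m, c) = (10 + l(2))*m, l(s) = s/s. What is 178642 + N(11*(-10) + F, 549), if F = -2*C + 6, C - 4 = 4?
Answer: 177322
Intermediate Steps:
C = 8 (C = 4 + 4 = 8)
F = -10 (F = -2*8 + 6 = -16 + 6 = -10)
l(s) = 1
N(m, c) = 11*m (N(m, c) = (10 + 1)*m = 11*m)
178642 + N(11*(-10) + F, 549) = 178642 + 11*(11*(-10) - 10) = 178642 + 11*(-110 - 10) = 178642 + 11*(-120) = 178642 - 1320 = 177322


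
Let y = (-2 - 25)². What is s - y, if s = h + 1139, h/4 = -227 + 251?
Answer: 506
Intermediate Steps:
h = 96 (h = 4*(-227 + 251) = 4*24 = 96)
y = 729 (y = (-27)² = 729)
s = 1235 (s = 96 + 1139 = 1235)
s - y = 1235 - 1*729 = 1235 - 729 = 506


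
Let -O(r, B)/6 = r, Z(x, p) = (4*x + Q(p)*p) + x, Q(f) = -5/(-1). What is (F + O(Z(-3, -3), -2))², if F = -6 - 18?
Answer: 24336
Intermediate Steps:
Q(f) = 5 (Q(f) = -5*(-1) = 5)
Z(x, p) = 5*p + 5*x (Z(x, p) = (4*x + 5*p) + x = 5*p + 5*x)
O(r, B) = -6*r
F = -24
(F + O(Z(-3, -3), -2))² = (-24 - 6*(5*(-3) + 5*(-3)))² = (-24 - 6*(-15 - 15))² = (-24 - 6*(-30))² = (-24 + 180)² = 156² = 24336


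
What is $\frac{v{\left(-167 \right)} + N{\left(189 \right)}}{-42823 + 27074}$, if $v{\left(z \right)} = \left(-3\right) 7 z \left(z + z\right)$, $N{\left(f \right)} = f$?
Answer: $\frac{1171149}{15749} \approx 74.363$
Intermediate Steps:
$v{\left(z \right)} = - 42 z^{2}$ ($v{\left(z \right)} = - 21 z 2 z = - 42 z^{2}$)
$\frac{v{\left(-167 \right)} + N{\left(189 \right)}}{-42823 + 27074} = \frac{- 42 \left(-167\right)^{2} + 189}{-42823 + 27074} = \frac{\left(-42\right) 27889 + 189}{-15749} = \left(-1171338 + 189\right) \left(- \frac{1}{15749}\right) = \left(-1171149\right) \left(- \frac{1}{15749}\right) = \frac{1171149}{15749}$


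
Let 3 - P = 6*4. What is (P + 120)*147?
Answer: 14553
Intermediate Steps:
P = -21 (P = 3 - 6*4 = 3 - 1*24 = 3 - 24 = -21)
(P + 120)*147 = (-21 + 120)*147 = 99*147 = 14553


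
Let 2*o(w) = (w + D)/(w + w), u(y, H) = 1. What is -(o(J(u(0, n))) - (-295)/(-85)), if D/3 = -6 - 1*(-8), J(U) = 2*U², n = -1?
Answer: 42/17 ≈ 2.4706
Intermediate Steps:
D = 6 (D = 3*(-6 - 1*(-8)) = 3*(-6 + 8) = 3*2 = 6)
o(w) = (6 + w)/(4*w) (o(w) = ((w + 6)/(w + w))/2 = ((6 + w)/((2*w)))/2 = ((6 + w)*(1/(2*w)))/2 = ((6 + w)/(2*w))/2 = (6 + w)/(4*w))
-(o(J(u(0, n))) - (-295)/(-85)) = -((6 + 2*1²)/(4*((2*1²))) - (-295)/(-85)) = -((6 + 2*1)/(4*((2*1))) - (-295)*(-1)/85) = -((¼)*(6 + 2)/2 - 1*59/17) = -((¼)*(½)*8 - 59/17) = -(1 - 59/17) = -1*(-42/17) = 42/17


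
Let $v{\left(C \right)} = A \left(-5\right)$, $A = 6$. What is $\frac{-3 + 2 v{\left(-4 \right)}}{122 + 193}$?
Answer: $- \frac{1}{5} \approx -0.2$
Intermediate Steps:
$v{\left(C \right)} = -30$ ($v{\left(C \right)} = 6 \left(-5\right) = -30$)
$\frac{-3 + 2 v{\left(-4 \right)}}{122 + 193} = \frac{-3 + 2 \left(-30\right)}{122 + 193} = \frac{-3 - 60}{315} = \left(-63\right) \frac{1}{315} = - \frac{1}{5}$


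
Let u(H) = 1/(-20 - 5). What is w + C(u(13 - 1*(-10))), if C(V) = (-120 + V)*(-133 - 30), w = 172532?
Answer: 4802463/25 ≈ 1.9210e+5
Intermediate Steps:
u(H) = -1/25 (u(H) = 1/(-25) = -1/25)
C(V) = 19560 - 163*V (C(V) = (-120 + V)*(-163) = 19560 - 163*V)
w + C(u(13 - 1*(-10))) = 172532 + (19560 - 163*(-1/25)) = 172532 + (19560 + 163/25) = 172532 + 489163/25 = 4802463/25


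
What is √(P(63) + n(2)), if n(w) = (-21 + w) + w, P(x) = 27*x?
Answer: 2*√421 ≈ 41.037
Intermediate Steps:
n(w) = -21 + 2*w
√(P(63) + n(2)) = √(27*63 + (-21 + 2*2)) = √(1701 + (-21 + 4)) = √(1701 - 17) = √1684 = 2*√421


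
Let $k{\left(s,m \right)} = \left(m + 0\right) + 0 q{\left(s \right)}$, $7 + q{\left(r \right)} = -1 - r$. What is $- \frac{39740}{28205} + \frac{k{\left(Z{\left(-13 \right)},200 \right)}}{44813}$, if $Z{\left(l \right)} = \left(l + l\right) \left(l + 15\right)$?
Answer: $- \frac{355045524}{252790133} \approx -1.4045$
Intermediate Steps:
$Z{\left(l \right)} = 2 l \left(15 + l\right)$
$q{\left(r \right)} = -8 - r$ ($q{\left(r \right)} = -7 - \left(1 + r\right) = -8 - r$)
$k{\left(s,m \right)} = m$ ($k{\left(s,m \right)} = \left(m + 0\right) + 0 \left(-8 - s\right) = m + 0 = m$)
$- \frac{39740}{28205} + \frac{k{\left(Z{\left(-13 \right)},200 \right)}}{44813} = - \frac{39740}{28205} + \frac{200}{44813} = \left(-39740\right) \frac{1}{28205} + 200 \cdot \frac{1}{44813} = - \frac{7948}{5641} + \frac{200}{44813} = - \frac{355045524}{252790133}$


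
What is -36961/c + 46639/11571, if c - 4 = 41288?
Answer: 499380619/159263244 ≈ 3.1356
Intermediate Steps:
c = 41292 (c = 4 + 41288 = 41292)
-36961/c + 46639/11571 = -36961/41292 + 46639/11571 = 499380619/159263244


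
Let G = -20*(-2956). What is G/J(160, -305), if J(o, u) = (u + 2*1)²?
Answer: 59120/91809 ≈ 0.64395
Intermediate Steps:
J(o, u) = (2 + u)² (J(o, u) = (u + 2)² = (2 + u)²)
G = 59120
G/J(160, -305) = 59120/((2 - 305)²) = 59120/((-303)²) = 59120/91809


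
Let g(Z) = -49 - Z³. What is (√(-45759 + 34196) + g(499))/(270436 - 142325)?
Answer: -124251548/128111 + I*√11563/128111 ≈ -969.87 + 0.00083936*I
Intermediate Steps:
(√(-45759 + 34196) + g(499))/(270436 - 142325) = (√(-45759 + 34196) + (-49 - 1*499³))/(270436 - 142325) = (√(-11563) + (-49 - 1*124251499))/128111 = (I*√11563 + (-49 - 124251499))*(1/128111) = (I*√11563 - 124251548)*(1/128111) = (-124251548 + I*√11563)*(1/128111) = -124251548/128111 + I*√11563/128111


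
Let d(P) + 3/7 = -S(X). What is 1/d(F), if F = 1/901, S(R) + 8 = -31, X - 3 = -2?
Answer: 7/270 ≈ 0.025926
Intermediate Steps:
X = 1 (X = 3 - 2 = 1)
S(R) = -39 (S(R) = -8 - 31 = -39)
F = 1/901 ≈ 0.0011099
d(P) = 270/7 (d(P) = -3/7 - 1*(-39) = -3/7 + 39 = 270/7)
1/d(F) = 1/(270/7) = 7/270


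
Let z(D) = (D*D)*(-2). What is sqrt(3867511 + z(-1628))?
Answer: I*sqrt(1433257) ≈ 1197.2*I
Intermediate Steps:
z(D) = -2*D**2 (z(D) = D**2*(-2) = -2*D**2)
sqrt(3867511 + z(-1628)) = sqrt(3867511 - 2*(-1628)**2) = sqrt(3867511 - 2*2650384) = sqrt(3867511 - 5300768) = sqrt(-1433257) = I*sqrt(1433257)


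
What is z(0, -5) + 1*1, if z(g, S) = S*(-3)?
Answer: 16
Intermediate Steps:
z(g, S) = -3*S
z(0, -5) + 1*1 = -3*(-5) + 1*1 = 15 + 1 = 16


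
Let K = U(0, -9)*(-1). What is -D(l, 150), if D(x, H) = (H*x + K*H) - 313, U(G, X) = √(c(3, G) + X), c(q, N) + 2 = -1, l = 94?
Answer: -13787 + 300*I*√3 ≈ -13787.0 + 519.62*I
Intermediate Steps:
c(q, N) = -3 (c(q, N) = -2 - 1 = -3)
U(G, X) = √(-3 + X)
K = -2*I*√3 (K = √(-3 - 9)*(-1) = √(-12)*(-1) = (2*I*√3)*(-1) = -2*I*√3 ≈ -3.4641*I)
D(x, H) = -313 + H*x - 2*I*H*√3 (D(x, H) = (H*x + (-2*I*√3)*H) - 313 = (H*x - 2*I*H*√3) - 313 = -313 + H*x - 2*I*H*√3)
-D(l, 150) = -(-313 + 150*94 - 2*I*150*√3) = -(-313 + 14100 - 300*I*√3) = -(13787 - 300*I*√3) = -13787 + 300*I*√3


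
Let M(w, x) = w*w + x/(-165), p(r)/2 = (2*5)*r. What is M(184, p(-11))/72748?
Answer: 25393/54561 ≈ 0.46541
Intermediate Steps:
p(r) = 20*r (p(r) = 2*((2*5)*r) = 2*(10*r) = 20*r)
M(w, x) = w**2 - x/165 (M(w, x) = w**2 + x*(-1/165) = w**2 - x/165)
M(184, p(-11))/72748 = (184**2 - 4*(-11)/33)/72748 = (33856 - 1/165*(-220))*(1/72748) = (33856 + 4/3)*(1/72748) = (101572/3)*(1/72748) = 25393/54561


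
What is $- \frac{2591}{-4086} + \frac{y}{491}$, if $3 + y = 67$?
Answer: $\frac{1533685}{2006226} \approx 0.76446$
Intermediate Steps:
$y = 64$ ($y = -3 + 67 = 64$)
$- \frac{2591}{-4086} + \frac{y}{491} = - \frac{2591}{-4086} + \frac{64}{491} = \left(-2591\right) \left(- \frac{1}{4086}\right) + 64 \cdot \frac{1}{491} = \frac{2591}{4086} + \frac{64}{491} = \frac{1533685}{2006226}$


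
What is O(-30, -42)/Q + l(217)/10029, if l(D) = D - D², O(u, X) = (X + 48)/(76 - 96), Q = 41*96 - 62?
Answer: -605283789/129507820 ≈ -4.6737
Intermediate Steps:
Q = 3874 (Q = 3936 - 62 = 3874)
O(u, X) = -12/5 - X/20 (O(u, X) = (48 + X)/(-20) = (48 + X)*(-1/20) = -12/5 - X/20)
O(-30, -42)/Q + l(217)/10029 = (-12/5 - 1/20*(-42))/3874 + (217*(1 - 1*217))/10029 = (-12/5 + 21/10)*(1/3874) + (217*(1 - 217))*(1/10029) = -3/10*1/3874 + (217*(-216))*(1/10029) = -3/38740 - 46872*1/10029 = -3/38740 - 15624/3343 = -605283789/129507820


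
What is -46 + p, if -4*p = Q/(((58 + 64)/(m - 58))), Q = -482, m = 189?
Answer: 20347/244 ≈ 83.389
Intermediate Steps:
p = 31571/244 (p = -(-241)/(2*((58 + 64)/(189 - 58))) = -(-241)/(2*(122/131)) = -(-241)/(2*(122*(1/131))) = -(-241)/(2*122/131) = -(-241)*131/(2*122) = -1/4*(-31571/61) = 31571/244 ≈ 129.39)
-46 + p = -46 + 31571/244 = 20347/244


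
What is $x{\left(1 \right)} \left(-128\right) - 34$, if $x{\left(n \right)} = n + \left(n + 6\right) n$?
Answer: $-1058$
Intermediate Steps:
$x{\left(n \right)} = n + n \left(6 + n\right)$ ($x{\left(n \right)} = n + \left(6 + n\right) n = n + n \left(6 + n\right)$)
$x{\left(1 \right)} \left(-128\right) - 34 = 1 \left(7 + 1\right) \left(-128\right) - 34 = 1 \cdot 8 \left(-128\right) - 34 = 8 \left(-128\right) - 34 = -1024 - 34 = -1058$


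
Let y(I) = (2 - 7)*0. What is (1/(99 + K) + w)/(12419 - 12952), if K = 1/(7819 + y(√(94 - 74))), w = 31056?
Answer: -24039898411/412585706 ≈ -58.266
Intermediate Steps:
y(I) = 0 (y(I) = -5*0 = 0)
K = 1/7819 (K = 1/(7819 + 0) = 1/7819 ≈ 0.00012789)
(1/(99 + K) + w)/(12419 - 12952) = (1/(99 + 1/7819) + 31056)/(12419 - 12952) = (1/(774082/7819) + 31056)/(-533) = (7819/774082 + 31056)*(-1/533) = (24039898411/774082)*(-1/533) = -24039898411/412585706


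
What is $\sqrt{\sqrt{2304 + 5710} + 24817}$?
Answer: $\sqrt{24817 + \sqrt{8014}} \approx 157.82$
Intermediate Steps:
$\sqrt{\sqrt{2304 + 5710} + 24817} = \sqrt{\sqrt{8014} + 24817} = \sqrt{24817 + \sqrt{8014}}$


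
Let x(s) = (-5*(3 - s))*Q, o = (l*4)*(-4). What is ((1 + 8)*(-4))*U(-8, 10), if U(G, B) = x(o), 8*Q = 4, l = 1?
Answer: 1710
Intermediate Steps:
Q = 1/2 (Q = (1/8)*4 = 1/2 ≈ 0.50000)
o = -16 (o = (1*4)*(-4) = 4*(-4) = -16)
x(s) = -15/2 + 5*s/2 (x(s) = -5*(3 - s)*(1/2) = (-15 + 5*s)*(1/2) = -15/2 + 5*s/2)
U(G, B) = -95/2 (U(G, B) = -15/2 + (5/2)*(-16) = -15/2 - 40 = -95/2)
((1 + 8)*(-4))*U(-8, 10) = ((1 + 8)*(-4))*(-95/2) = (9*(-4))*(-95/2) = -36*(-95/2) = 1710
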